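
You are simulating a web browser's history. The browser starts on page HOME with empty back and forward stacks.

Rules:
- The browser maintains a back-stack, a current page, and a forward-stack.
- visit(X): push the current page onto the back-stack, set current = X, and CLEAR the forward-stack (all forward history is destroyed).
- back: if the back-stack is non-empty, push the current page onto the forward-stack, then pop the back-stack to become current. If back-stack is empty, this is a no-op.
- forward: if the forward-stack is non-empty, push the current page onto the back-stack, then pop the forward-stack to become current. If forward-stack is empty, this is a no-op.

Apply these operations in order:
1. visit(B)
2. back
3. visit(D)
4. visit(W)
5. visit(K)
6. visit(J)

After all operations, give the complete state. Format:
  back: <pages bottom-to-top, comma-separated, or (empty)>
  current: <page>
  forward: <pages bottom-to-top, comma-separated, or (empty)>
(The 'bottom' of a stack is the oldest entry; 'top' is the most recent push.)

After 1 (visit(B)): cur=B back=1 fwd=0
After 2 (back): cur=HOME back=0 fwd=1
After 3 (visit(D)): cur=D back=1 fwd=0
After 4 (visit(W)): cur=W back=2 fwd=0
After 5 (visit(K)): cur=K back=3 fwd=0
After 6 (visit(J)): cur=J back=4 fwd=0

Answer: back: HOME,D,W,K
current: J
forward: (empty)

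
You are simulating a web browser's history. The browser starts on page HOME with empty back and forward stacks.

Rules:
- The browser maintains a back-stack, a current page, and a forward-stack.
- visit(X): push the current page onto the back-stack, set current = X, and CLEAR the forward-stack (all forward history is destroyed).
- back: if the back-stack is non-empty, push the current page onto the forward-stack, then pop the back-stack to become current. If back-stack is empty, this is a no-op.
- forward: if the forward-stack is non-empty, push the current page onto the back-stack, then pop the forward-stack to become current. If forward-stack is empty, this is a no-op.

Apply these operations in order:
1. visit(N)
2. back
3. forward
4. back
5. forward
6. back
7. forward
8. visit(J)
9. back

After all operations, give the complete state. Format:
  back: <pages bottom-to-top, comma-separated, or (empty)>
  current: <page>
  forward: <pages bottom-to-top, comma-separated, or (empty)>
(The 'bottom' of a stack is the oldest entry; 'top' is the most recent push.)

Answer: back: HOME
current: N
forward: J

Derivation:
After 1 (visit(N)): cur=N back=1 fwd=0
After 2 (back): cur=HOME back=0 fwd=1
After 3 (forward): cur=N back=1 fwd=0
After 4 (back): cur=HOME back=0 fwd=1
After 5 (forward): cur=N back=1 fwd=0
After 6 (back): cur=HOME back=0 fwd=1
After 7 (forward): cur=N back=1 fwd=0
After 8 (visit(J)): cur=J back=2 fwd=0
After 9 (back): cur=N back=1 fwd=1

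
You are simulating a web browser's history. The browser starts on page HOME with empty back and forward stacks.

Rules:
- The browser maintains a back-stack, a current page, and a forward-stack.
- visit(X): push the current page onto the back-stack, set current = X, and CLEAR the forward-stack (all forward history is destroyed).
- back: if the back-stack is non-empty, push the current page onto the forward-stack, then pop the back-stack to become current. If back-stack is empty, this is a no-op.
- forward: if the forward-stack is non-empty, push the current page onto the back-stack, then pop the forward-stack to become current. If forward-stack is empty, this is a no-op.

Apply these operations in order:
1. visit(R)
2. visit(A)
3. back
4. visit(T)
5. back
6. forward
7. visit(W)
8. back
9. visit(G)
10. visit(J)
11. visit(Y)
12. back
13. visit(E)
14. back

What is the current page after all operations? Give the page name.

Answer: J

Derivation:
After 1 (visit(R)): cur=R back=1 fwd=0
After 2 (visit(A)): cur=A back=2 fwd=0
After 3 (back): cur=R back=1 fwd=1
After 4 (visit(T)): cur=T back=2 fwd=0
After 5 (back): cur=R back=1 fwd=1
After 6 (forward): cur=T back=2 fwd=0
After 7 (visit(W)): cur=W back=3 fwd=0
After 8 (back): cur=T back=2 fwd=1
After 9 (visit(G)): cur=G back=3 fwd=0
After 10 (visit(J)): cur=J back=4 fwd=0
After 11 (visit(Y)): cur=Y back=5 fwd=0
After 12 (back): cur=J back=4 fwd=1
After 13 (visit(E)): cur=E back=5 fwd=0
After 14 (back): cur=J back=4 fwd=1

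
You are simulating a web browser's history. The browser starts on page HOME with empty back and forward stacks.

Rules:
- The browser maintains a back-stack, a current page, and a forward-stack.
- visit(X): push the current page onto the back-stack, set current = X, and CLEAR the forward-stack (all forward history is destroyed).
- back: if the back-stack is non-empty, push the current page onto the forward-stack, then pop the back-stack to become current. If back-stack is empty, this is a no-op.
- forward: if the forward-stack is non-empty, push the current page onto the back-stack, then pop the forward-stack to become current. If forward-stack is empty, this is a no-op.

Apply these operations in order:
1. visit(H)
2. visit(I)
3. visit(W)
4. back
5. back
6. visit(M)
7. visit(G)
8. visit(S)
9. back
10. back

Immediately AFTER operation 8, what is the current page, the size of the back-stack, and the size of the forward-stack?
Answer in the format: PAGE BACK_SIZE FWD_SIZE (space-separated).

After 1 (visit(H)): cur=H back=1 fwd=0
After 2 (visit(I)): cur=I back=2 fwd=0
After 3 (visit(W)): cur=W back=3 fwd=0
After 4 (back): cur=I back=2 fwd=1
After 5 (back): cur=H back=1 fwd=2
After 6 (visit(M)): cur=M back=2 fwd=0
After 7 (visit(G)): cur=G back=3 fwd=0
After 8 (visit(S)): cur=S back=4 fwd=0

S 4 0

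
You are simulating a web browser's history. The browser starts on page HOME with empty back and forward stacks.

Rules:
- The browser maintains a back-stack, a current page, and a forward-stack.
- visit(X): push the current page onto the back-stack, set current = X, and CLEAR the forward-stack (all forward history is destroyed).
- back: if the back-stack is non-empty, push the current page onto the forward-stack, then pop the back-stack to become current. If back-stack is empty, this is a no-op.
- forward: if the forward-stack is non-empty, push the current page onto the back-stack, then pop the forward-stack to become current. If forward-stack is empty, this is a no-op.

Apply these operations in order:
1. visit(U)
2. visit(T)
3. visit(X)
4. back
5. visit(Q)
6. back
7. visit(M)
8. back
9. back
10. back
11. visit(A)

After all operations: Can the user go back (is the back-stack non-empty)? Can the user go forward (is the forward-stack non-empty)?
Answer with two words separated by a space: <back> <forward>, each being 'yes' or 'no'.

Answer: yes no

Derivation:
After 1 (visit(U)): cur=U back=1 fwd=0
After 2 (visit(T)): cur=T back=2 fwd=0
After 3 (visit(X)): cur=X back=3 fwd=0
After 4 (back): cur=T back=2 fwd=1
After 5 (visit(Q)): cur=Q back=3 fwd=0
After 6 (back): cur=T back=2 fwd=1
After 7 (visit(M)): cur=M back=3 fwd=0
After 8 (back): cur=T back=2 fwd=1
After 9 (back): cur=U back=1 fwd=2
After 10 (back): cur=HOME back=0 fwd=3
After 11 (visit(A)): cur=A back=1 fwd=0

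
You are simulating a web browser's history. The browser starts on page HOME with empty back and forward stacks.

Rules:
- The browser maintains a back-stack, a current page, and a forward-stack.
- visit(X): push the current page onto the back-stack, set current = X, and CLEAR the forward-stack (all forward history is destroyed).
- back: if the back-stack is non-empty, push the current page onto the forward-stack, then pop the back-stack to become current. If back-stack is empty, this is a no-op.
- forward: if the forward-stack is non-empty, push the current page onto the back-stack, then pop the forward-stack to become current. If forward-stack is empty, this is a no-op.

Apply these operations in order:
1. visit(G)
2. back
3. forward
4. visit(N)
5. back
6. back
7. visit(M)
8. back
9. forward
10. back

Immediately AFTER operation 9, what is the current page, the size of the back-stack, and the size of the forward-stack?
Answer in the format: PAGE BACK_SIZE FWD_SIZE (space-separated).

After 1 (visit(G)): cur=G back=1 fwd=0
After 2 (back): cur=HOME back=0 fwd=1
After 3 (forward): cur=G back=1 fwd=0
After 4 (visit(N)): cur=N back=2 fwd=0
After 5 (back): cur=G back=1 fwd=1
After 6 (back): cur=HOME back=0 fwd=2
After 7 (visit(M)): cur=M back=1 fwd=0
After 8 (back): cur=HOME back=0 fwd=1
After 9 (forward): cur=M back=1 fwd=0

M 1 0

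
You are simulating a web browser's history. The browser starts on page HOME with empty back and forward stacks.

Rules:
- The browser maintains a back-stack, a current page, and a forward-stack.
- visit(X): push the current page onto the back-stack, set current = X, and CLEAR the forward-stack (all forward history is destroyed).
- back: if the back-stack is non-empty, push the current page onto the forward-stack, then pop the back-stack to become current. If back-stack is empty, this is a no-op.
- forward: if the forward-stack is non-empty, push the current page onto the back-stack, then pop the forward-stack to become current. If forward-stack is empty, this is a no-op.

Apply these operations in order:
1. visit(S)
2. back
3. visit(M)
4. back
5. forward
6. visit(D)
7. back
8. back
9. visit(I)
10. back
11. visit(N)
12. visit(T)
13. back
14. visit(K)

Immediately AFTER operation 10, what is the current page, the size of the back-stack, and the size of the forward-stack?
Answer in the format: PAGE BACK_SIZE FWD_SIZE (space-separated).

After 1 (visit(S)): cur=S back=1 fwd=0
After 2 (back): cur=HOME back=0 fwd=1
After 3 (visit(M)): cur=M back=1 fwd=0
After 4 (back): cur=HOME back=0 fwd=1
After 5 (forward): cur=M back=1 fwd=0
After 6 (visit(D)): cur=D back=2 fwd=0
After 7 (back): cur=M back=1 fwd=1
After 8 (back): cur=HOME back=0 fwd=2
After 9 (visit(I)): cur=I back=1 fwd=0
After 10 (back): cur=HOME back=0 fwd=1

HOME 0 1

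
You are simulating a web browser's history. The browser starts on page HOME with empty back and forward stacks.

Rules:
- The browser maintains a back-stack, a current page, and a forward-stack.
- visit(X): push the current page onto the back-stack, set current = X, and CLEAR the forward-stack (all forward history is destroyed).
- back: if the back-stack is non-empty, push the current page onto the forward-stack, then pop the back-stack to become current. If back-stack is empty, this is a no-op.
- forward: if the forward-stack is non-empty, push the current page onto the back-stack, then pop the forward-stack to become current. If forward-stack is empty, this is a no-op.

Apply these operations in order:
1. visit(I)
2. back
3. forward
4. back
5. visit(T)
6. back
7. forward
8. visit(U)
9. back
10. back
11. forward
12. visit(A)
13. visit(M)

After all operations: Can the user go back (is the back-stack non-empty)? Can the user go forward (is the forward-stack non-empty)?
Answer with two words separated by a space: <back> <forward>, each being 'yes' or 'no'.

Answer: yes no

Derivation:
After 1 (visit(I)): cur=I back=1 fwd=0
After 2 (back): cur=HOME back=0 fwd=1
After 3 (forward): cur=I back=1 fwd=0
After 4 (back): cur=HOME back=0 fwd=1
After 5 (visit(T)): cur=T back=1 fwd=0
After 6 (back): cur=HOME back=0 fwd=1
After 7 (forward): cur=T back=1 fwd=0
After 8 (visit(U)): cur=U back=2 fwd=0
After 9 (back): cur=T back=1 fwd=1
After 10 (back): cur=HOME back=0 fwd=2
After 11 (forward): cur=T back=1 fwd=1
After 12 (visit(A)): cur=A back=2 fwd=0
After 13 (visit(M)): cur=M back=3 fwd=0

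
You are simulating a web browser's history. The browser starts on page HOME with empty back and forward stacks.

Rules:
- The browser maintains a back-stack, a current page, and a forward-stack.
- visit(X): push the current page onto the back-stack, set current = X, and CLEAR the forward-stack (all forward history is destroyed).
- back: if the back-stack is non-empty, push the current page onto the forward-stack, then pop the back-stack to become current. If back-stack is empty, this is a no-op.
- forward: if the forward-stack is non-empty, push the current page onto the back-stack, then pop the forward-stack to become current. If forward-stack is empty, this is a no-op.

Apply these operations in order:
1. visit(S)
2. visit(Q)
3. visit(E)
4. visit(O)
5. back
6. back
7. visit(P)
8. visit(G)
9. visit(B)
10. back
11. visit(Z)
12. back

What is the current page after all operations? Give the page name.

After 1 (visit(S)): cur=S back=1 fwd=0
After 2 (visit(Q)): cur=Q back=2 fwd=0
After 3 (visit(E)): cur=E back=3 fwd=0
After 4 (visit(O)): cur=O back=4 fwd=0
After 5 (back): cur=E back=3 fwd=1
After 6 (back): cur=Q back=2 fwd=2
After 7 (visit(P)): cur=P back=3 fwd=0
After 8 (visit(G)): cur=G back=4 fwd=0
After 9 (visit(B)): cur=B back=5 fwd=0
After 10 (back): cur=G back=4 fwd=1
After 11 (visit(Z)): cur=Z back=5 fwd=0
After 12 (back): cur=G back=4 fwd=1

Answer: G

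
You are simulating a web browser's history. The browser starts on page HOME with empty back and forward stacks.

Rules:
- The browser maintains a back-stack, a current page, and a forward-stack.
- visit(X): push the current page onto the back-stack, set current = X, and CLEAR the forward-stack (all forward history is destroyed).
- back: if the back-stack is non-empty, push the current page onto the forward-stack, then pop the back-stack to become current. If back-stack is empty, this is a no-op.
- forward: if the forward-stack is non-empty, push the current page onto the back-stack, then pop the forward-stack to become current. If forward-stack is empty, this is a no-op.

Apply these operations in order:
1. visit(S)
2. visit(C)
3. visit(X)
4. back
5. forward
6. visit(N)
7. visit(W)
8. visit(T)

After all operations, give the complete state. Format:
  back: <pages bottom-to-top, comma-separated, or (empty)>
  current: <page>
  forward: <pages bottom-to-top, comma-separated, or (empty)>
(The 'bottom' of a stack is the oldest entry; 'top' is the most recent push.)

Answer: back: HOME,S,C,X,N,W
current: T
forward: (empty)

Derivation:
After 1 (visit(S)): cur=S back=1 fwd=0
After 2 (visit(C)): cur=C back=2 fwd=0
After 3 (visit(X)): cur=X back=3 fwd=0
After 4 (back): cur=C back=2 fwd=1
After 5 (forward): cur=X back=3 fwd=0
After 6 (visit(N)): cur=N back=4 fwd=0
After 7 (visit(W)): cur=W back=5 fwd=0
After 8 (visit(T)): cur=T back=6 fwd=0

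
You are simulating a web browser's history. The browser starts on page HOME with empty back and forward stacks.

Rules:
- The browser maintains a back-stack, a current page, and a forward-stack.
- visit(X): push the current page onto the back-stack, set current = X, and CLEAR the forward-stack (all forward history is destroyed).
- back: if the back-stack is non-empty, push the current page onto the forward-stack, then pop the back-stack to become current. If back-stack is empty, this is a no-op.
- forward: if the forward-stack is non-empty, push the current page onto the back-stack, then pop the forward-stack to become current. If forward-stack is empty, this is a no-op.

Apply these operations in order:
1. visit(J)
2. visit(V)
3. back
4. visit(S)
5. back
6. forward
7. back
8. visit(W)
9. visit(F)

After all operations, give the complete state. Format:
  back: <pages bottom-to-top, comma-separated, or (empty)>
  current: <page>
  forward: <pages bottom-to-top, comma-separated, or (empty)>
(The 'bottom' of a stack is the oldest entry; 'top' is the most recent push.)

After 1 (visit(J)): cur=J back=1 fwd=0
After 2 (visit(V)): cur=V back=2 fwd=0
After 3 (back): cur=J back=1 fwd=1
After 4 (visit(S)): cur=S back=2 fwd=0
After 5 (back): cur=J back=1 fwd=1
After 6 (forward): cur=S back=2 fwd=0
After 7 (back): cur=J back=1 fwd=1
After 8 (visit(W)): cur=W back=2 fwd=0
After 9 (visit(F)): cur=F back=3 fwd=0

Answer: back: HOME,J,W
current: F
forward: (empty)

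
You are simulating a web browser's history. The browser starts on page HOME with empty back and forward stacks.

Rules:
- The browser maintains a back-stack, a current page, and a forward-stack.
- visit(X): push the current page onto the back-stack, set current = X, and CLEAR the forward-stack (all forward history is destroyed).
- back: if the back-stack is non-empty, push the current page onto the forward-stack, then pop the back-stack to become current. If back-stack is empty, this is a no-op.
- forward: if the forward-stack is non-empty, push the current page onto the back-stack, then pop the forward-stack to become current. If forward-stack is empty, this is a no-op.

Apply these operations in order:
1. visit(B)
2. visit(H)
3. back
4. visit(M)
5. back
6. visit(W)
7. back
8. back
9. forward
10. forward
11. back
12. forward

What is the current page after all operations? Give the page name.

Answer: W

Derivation:
After 1 (visit(B)): cur=B back=1 fwd=0
After 2 (visit(H)): cur=H back=2 fwd=0
After 3 (back): cur=B back=1 fwd=1
After 4 (visit(M)): cur=M back=2 fwd=0
After 5 (back): cur=B back=1 fwd=1
After 6 (visit(W)): cur=W back=2 fwd=0
After 7 (back): cur=B back=1 fwd=1
After 8 (back): cur=HOME back=0 fwd=2
After 9 (forward): cur=B back=1 fwd=1
After 10 (forward): cur=W back=2 fwd=0
After 11 (back): cur=B back=1 fwd=1
After 12 (forward): cur=W back=2 fwd=0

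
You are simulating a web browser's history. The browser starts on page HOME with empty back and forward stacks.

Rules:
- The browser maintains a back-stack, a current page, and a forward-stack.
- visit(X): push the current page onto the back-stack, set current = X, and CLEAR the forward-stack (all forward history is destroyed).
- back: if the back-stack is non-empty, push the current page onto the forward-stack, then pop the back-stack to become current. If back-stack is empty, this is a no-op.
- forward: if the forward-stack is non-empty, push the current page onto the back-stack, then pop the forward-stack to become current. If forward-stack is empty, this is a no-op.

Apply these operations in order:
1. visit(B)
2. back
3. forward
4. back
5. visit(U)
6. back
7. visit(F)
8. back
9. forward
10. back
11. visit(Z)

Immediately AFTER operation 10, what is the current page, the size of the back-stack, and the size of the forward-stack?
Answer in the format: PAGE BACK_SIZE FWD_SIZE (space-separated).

After 1 (visit(B)): cur=B back=1 fwd=0
After 2 (back): cur=HOME back=0 fwd=1
After 3 (forward): cur=B back=1 fwd=0
After 4 (back): cur=HOME back=0 fwd=1
After 5 (visit(U)): cur=U back=1 fwd=0
After 6 (back): cur=HOME back=0 fwd=1
After 7 (visit(F)): cur=F back=1 fwd=0
After 8 (back): cur=HOME back=0 fwd=1
After 9 (forward): cur=F back=1 fwd=0
After 10 (back): cur=HOME back=0 fwd=1

HOME 0 1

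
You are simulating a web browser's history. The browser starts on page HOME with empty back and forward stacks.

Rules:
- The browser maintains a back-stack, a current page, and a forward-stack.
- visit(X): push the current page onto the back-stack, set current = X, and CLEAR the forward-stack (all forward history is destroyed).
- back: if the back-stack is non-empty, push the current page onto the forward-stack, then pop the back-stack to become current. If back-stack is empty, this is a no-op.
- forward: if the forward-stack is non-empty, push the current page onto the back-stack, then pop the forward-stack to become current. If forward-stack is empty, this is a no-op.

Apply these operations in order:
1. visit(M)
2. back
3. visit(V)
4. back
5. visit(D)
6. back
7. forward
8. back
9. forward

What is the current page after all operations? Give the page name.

Answer: D

Derivation:
After 1 (visit(M)): cur=M back=1 fwd=0
After 2 (back): cur=HOME back=0 fwd=1
After 3 (visit(V)): cur=V back=1 fwd=0
After 4 (back): cur=HOME back=0 fwd=1
After 5 (visit(D)): cur=D back=1 fwd=0
After 6 (back): cur=HOME back=0 fwd=1
After 7 (forward): cur=D back=1 fwd=0
After 8 (back): cur=HOME back=0 fwd=1
After 9 (forward): cur=D back=1 fwd=0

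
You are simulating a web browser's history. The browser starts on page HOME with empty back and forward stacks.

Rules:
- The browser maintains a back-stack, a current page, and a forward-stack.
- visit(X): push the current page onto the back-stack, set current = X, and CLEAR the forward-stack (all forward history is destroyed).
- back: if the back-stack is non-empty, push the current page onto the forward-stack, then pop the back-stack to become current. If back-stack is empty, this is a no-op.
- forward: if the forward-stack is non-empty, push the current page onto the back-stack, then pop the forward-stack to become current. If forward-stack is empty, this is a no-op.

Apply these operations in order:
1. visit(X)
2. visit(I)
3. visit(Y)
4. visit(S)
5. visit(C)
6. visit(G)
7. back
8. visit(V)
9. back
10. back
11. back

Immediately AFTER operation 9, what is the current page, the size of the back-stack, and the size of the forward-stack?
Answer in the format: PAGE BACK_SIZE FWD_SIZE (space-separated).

After 1 (visit(X)): cur=X back=1 fwd=0
After 2 (visit(I)): cur=I back=2 fwd=0
After 3 (visit(Y)): cur=Y back=3 fwd=0
After 4 (visit(S)): cur=S back=4 fwd=0
After 5 (visit(C)): cur=C back=5 fwd=0
After 6 (visit(G)): cur=G back=6 fwd=0
After 7 (back): cur=C back=5 fwd=1
After 8 (visit(V)): cur=V back=6 fwd=0
After 9 (back): cur=C back=5 fwd=1

C 5 1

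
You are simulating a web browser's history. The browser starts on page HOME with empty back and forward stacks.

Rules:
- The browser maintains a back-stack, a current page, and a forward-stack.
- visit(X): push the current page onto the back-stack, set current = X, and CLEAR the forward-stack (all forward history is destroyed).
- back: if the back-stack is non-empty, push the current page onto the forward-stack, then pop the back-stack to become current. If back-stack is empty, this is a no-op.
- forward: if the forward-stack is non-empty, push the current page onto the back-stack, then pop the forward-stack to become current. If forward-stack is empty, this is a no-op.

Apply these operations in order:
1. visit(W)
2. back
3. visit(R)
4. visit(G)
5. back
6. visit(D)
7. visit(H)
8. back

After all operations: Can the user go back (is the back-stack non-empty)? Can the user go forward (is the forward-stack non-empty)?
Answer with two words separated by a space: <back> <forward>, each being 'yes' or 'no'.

Answer: yes yes

Derivation:
After 1 (visit(W)): cur=W back=1 fwd=0
After 2 (back): cur=HOME back=0 fwd=1
After 3 (visit(R)): cur=R back=1 fwd=0
After 4 (visit(G)): cur=G back=2 fwd=0
After 5 (back): cur=R back=1 fwd=1
After 6 (visit(D)): cur=D back=2 fwd=0
After 7 (visit(H)): cur=H back=3 fwd=0
After 8 (back): cur=D back=2 fwd=1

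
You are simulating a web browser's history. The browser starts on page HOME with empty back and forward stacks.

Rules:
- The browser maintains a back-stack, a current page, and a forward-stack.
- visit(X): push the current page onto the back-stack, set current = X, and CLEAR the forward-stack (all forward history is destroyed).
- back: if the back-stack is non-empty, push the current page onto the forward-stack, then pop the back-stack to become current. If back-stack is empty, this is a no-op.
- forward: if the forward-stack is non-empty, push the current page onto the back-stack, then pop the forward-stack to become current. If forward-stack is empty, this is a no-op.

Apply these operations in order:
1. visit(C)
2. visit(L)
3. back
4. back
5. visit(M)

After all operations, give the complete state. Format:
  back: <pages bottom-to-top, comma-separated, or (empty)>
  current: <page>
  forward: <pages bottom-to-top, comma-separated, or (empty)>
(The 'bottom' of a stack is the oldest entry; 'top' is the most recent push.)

Answer: back: HOME
current: M
forward: (empty)

Derivation:
After 1 (visit(C)): cur=C back=1 fwd=0
After 2 (visit(L)): cur=L back=2 fwd=0
After 3 (back): cur=C back=1 fwd=1
After 4 (back): cur=HOME back=0 fwd=2
After 5 (visit(M)): cur=M back=1 fwd=0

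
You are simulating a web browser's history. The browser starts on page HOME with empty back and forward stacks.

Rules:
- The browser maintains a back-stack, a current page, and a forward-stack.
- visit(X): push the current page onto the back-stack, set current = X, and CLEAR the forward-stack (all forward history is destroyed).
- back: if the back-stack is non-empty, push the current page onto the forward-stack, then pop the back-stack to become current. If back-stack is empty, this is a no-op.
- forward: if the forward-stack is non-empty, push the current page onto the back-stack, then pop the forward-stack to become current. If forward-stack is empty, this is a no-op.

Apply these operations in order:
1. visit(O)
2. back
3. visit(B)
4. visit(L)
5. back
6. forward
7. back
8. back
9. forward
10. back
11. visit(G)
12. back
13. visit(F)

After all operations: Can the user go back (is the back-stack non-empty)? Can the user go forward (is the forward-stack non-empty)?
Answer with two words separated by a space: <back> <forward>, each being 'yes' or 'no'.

After 1 (visit(O)): cur=O back=1 fwd=0
After 2 (back): cur=HOME back=0 fwd=1
After 3 (visit(B)): cur=B back=1 fwd=0
After 4 (visit(L)): cur=L back=2 fwd=0
After 5 (back): cur=B back=1 fwd=1
After 6 (forward): cur=L back=2 fwd=0
After 7 (back): cur=B back=1 fwd=1
After 8 (back): cur=HOME back=0 fwd=2
After 9 (forward): cur=B back=1 fwd=1
After 10 (back): cur=HOME back=0 fwd=2
After 11 (visit(G)): cur=G back=1 fwd=0
After 12 (back): cur=HOME back=0 fwd=1
After 13 (visit(F)): cur=F back=1 fwd=0

Answer: yes no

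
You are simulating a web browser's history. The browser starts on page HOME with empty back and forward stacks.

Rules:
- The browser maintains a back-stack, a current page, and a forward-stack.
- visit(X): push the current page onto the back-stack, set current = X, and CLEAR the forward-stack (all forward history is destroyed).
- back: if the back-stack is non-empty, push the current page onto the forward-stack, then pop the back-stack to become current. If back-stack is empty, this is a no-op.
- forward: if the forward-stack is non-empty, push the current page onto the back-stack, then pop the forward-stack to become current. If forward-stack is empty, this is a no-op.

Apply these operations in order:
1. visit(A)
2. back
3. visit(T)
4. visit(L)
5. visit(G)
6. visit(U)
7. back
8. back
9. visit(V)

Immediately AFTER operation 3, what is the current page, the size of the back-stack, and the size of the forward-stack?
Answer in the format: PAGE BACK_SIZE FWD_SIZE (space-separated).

After 1 (visit(A)): cur=A back=1 fwd=0
After 2 (back): cur=HOME back=0 fwd=1
After 3 (visit(T)): cur=T back=1 fwd=0

T 1 0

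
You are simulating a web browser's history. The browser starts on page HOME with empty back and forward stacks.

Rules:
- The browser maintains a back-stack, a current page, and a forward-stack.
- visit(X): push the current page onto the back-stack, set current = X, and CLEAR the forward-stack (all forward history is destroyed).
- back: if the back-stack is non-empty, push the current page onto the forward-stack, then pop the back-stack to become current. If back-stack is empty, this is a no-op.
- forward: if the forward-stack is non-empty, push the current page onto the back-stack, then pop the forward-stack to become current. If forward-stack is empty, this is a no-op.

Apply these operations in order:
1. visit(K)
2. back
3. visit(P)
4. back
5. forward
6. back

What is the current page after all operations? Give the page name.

After 1 (visit(K)): cur=K back=1 fwd=0
After 2 (back): cur=HOME back=0 fwd=1
After 3 (visit(P)): cur=P back=1 fwd=0
After 4 (back): cur=HOME back=0 fwd=1
After 5 (forward): cur=P back=1 fwd=0
After 6 (back): cur=HOME back=0 fwd=1

Answer: HOME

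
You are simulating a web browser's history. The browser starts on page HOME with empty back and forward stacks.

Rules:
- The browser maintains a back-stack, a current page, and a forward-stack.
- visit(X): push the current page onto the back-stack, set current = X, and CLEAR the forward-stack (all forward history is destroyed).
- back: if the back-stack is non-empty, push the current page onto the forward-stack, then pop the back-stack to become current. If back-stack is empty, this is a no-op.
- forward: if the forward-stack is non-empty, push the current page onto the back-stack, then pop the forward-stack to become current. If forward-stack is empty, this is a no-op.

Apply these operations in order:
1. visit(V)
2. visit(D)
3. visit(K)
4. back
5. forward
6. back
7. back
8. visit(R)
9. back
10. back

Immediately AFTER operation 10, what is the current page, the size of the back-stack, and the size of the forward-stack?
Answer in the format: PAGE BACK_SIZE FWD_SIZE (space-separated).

After 1 (visit(V)): cur=V back=1 fwd=0
After 2 (visit(D)): cur=D back=2 fwd=0
After 3 (visit(K)): cur=K back=3 fwd=0
After 4 (back): cur=D back=2 fwd=1
After 5 (forward): cur=K back=3 fwd=0
After 6 (back): cur=D back=2 fwd=1
After 7 (back): cur=V back=1 fwd=2
After 8 (visit(R)): cur=R back=2 fwd=0
After 9 (back): cur=V back=1 fwd=1
After 10 (back): cur=HOME back=0 fwd=2

HOME 0 2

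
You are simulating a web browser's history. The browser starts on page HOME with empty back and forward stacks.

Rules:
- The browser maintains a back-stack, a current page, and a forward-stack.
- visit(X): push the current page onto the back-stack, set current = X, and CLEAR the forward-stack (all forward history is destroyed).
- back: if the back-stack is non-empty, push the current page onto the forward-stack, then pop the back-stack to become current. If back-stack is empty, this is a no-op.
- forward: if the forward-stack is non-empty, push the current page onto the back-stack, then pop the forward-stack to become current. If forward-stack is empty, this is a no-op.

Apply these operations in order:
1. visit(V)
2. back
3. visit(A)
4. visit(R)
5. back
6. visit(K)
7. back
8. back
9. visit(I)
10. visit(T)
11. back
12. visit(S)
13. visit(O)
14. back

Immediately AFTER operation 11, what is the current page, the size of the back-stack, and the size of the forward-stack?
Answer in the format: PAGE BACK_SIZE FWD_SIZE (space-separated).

After 1 (visit(V)): cur=V back=1 fwd=0
After 2 (back): cur=HOME back=0 fwd=1
After 3 (visit(A)): cur=A back=1 fwd=0
After 4 (visit(R)): cur=R back=2 fwd=0
After 5 (back): cur=A back=1 fwd=1
After 6 (visit(K)): cur=K back=2 fwd=0
After 7 (back): cur=A back=1 fwd=1
After 8 (back): cur=HOME back=0 fwd=2
After 9 (visit(I)): cur=I back=1 fwd=0
After 10 (visit(T)): cur=T back=2 fwd=0
After 11 (back): cur=I back=1 fwd=1

I 1 1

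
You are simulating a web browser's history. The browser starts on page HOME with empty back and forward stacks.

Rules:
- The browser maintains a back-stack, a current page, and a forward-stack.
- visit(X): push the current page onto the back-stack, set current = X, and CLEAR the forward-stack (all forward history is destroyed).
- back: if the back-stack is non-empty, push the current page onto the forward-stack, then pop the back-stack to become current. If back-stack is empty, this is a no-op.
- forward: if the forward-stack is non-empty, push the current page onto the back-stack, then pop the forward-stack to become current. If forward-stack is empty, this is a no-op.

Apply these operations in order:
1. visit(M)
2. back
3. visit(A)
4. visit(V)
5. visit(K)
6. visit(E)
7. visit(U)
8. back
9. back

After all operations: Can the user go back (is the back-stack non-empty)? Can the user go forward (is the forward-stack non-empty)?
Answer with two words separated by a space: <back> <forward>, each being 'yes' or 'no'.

After 1 (visit(M)): cur=M back=1 fwd=0
After 2 (back): cur=HOME back=0 fwd=1
After 3 (visit(A)): cur=A back=1 fwd=0
After 4 (visit(V)): cur=V back=2 fwd=0
After 5 (visit(K)): cur=K back=3 fwd=0
After 6 (visit(E)): cur=E back=4 fwd=0
After 7 (visit(U)): cur=U back=5 fwd=0
After 8 (back): cur=E back=4 fwd=1
After 9 (back): cur=K back=3 fwd=2

Answer: yes yes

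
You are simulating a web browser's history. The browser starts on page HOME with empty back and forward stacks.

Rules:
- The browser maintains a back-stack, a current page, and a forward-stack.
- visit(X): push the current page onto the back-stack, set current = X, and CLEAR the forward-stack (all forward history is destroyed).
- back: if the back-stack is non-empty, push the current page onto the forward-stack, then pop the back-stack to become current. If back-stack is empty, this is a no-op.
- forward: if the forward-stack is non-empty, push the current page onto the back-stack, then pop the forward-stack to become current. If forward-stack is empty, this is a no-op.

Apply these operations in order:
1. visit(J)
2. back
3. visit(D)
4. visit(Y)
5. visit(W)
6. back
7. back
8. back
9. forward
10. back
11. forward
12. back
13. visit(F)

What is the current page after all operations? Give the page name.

Answer: F

Derivation:
After 1 (visit(J)): cur=J back=1 fwd=0
After 2 (back): cur=HOME back=0 fwd=1
After 3 (visit(D)): cur=D back=1 fwd=0
After 4 (visit(Y)): cur=Y back=2 fwd=0
After 5 (visit(W)): cur=W back=3 fwd=0
After 6 (back): cur=Y back=2 fwd=1
After 7 (back): cur=D back=1 fwd=2
After 8 (back): cur=HOME back=0 fwd=3
After 9 (forward): cur=D back=1 fwd=2
After 10 (back): cur=HOME back=0 fwd=3
After 11 (forward): cur=D back=1 fwd=2
After 12 (back): cur=HOME back=0 fwd=3
After 13 (visit(F)): cur=F back=1 fwd=0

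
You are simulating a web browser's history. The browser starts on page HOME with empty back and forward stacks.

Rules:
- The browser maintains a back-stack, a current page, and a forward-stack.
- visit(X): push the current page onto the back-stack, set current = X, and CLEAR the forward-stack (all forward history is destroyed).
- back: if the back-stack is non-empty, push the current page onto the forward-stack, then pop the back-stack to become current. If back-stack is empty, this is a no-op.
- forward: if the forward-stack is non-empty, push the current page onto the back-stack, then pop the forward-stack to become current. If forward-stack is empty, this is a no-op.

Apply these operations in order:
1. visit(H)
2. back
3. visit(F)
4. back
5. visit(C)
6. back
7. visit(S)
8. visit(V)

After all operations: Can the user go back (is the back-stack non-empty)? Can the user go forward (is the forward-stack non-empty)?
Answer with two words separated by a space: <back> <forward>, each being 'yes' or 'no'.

Answer: yes no

Derivation:
After 1 (visit(H)): cur=H back=1 fwd=0
After 2 (back): cur=HOME back=0 fwd=1
After 3 (visit(F)): cur=F back=1 fwd=0
After 4 (back): cur=HOME back=0 fwd=1
After 5 (visit(C)): cur=C back=1 fwd=0
After 6 (back): cur=HOME back=0 fwd=1
After 7 (visit(S)): cur=S back=1 fwd=0
After 8 (visit(V)): cur=V back=2 fwd=0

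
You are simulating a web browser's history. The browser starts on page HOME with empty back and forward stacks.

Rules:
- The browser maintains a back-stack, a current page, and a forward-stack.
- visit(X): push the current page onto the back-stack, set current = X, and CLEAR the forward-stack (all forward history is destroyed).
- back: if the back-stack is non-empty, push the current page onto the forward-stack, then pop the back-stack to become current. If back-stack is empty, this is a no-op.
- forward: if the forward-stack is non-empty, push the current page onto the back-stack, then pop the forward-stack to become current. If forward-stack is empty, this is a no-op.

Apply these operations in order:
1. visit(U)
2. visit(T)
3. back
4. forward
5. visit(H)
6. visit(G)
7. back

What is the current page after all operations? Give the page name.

After 1 (visit(U)): cur=U back=1 fwd=0
After 2 (visit(T)): cur=T back=2 fwd=0
After 3 (back): cur=U back=1 fwd=1
After 4 (forward): cur=T back=2 fwd=0
After 5 (visit(H)): cur=H back=3 fwd=0
After 6 (visit(G)): cur=G back=4 fwd=0
After 7 (back): cur=H back=3 fwd=1

Answer: H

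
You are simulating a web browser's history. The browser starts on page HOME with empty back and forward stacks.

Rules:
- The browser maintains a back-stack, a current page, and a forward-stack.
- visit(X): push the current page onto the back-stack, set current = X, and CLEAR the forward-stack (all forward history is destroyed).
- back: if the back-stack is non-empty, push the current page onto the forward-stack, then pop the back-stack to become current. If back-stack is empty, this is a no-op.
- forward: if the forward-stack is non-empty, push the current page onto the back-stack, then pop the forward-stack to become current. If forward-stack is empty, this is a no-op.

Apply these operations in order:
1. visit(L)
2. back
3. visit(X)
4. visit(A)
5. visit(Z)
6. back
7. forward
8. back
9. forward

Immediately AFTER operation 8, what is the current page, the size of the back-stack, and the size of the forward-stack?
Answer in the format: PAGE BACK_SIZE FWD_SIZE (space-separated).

After 1 (visit(L)): cur=L back=1 fwd=0
After 2 (back): cur=HOME back=0 fwd=1
After 3 (visit(X)): cur=X back=1 fwd=0
After 4 (visit(A)): cur=A back=2 fwd=0
After 5 (visit(Z)): cur=Z back=3 fwd=0
After 6 (back): cur=A back=2 fwd=1
After 7 (forward): cur=Z back=3 fwd=0
After 8 (back): cur=A back=2 fwd=1

A 2 1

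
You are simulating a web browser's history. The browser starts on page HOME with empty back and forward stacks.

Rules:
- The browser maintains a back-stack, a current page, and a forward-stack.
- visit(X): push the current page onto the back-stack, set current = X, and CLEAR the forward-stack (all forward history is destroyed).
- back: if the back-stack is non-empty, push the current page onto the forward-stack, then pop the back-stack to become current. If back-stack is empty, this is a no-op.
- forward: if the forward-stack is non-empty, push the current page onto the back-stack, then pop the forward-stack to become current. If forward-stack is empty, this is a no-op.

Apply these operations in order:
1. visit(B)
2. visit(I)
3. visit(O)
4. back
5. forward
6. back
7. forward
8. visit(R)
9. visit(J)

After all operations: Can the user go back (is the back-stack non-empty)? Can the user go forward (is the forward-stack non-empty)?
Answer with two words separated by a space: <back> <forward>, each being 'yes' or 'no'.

Answer: yes no

Derivation:
After 1 (visit(B)): cur=B back=1 fwd=0
After 2 (visit(I)): cur=I back=2 fwd=0
After 3 (visit(O)): cur=O back=3 fwd=0
After 4 (back): cur=I back=2 fwd=1
After 5 (forward): cur=O back=3 fwd=0
After 6 (back): cur=I back=2 fwd=1
After 7 (forward): cur=O back=3 fwd=0
After 8 (visit(R)): cur=R back=4 fwd=0
After 9 (visit(J)): cur=J back=5 fwd=0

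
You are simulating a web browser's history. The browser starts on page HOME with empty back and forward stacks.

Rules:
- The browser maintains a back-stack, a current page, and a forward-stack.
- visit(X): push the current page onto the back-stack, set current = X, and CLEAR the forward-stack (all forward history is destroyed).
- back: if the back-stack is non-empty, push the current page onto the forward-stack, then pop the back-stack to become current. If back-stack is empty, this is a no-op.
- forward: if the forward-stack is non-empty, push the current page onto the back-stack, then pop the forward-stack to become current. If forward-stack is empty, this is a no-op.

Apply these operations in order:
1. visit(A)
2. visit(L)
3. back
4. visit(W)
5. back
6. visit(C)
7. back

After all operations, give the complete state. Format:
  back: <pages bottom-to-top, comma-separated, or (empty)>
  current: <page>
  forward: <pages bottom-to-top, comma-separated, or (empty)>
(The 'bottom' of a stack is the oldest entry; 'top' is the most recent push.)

After 1 (visit(A)): cur=A back=1 fwd=0
After 2 (visit(L)): cur=L back=2 fwd=0
After 3 (back): cur=A back=1 fwd=1
After 4 (visit(W)): cur=W back=2 fwd=0
After 5 (back): cur=A back=1 fwd=1
After 6 (visit(C)): cur=C back=2 fwd=0
After 7 (back): cur=A back=1 fwd=1

Answer: back: HOME
current: A
forward: C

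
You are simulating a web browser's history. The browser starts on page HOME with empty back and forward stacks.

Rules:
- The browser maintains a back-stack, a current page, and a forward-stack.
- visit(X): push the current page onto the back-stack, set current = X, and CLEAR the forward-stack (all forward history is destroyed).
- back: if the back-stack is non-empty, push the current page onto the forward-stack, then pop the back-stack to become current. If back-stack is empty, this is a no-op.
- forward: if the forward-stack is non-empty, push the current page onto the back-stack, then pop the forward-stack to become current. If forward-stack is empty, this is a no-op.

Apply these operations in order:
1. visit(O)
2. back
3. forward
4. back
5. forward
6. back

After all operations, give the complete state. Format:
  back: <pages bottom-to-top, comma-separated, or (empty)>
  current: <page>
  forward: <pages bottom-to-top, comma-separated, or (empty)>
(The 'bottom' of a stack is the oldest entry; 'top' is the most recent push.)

Answer: back: (empty)
current: HOME
forward: O

Derivation:
After 1 (visit(O)): cur=O back=1 fwd=0
After 2 (back): cur=HOME back=0 fwd=1
After 3 (forward): cur=O back=1 fwd=0
After 4 (back): cur=HOME back=0 fwd=1
After 5 (forward): cur=O back=1 fwd=0
After 6 (back): cur=HOME back=0 fwd=1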